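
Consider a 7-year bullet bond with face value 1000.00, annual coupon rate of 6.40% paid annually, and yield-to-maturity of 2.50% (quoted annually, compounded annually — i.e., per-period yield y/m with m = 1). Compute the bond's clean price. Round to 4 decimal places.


Coupon per period c = face * coupon_rate / m = 64.000000
Periods per year m = 1; per-period yield y/m = 0.025000
Number of cashflows N = 7
Cashflows (t years, CF_t, discount factor 1/(1+y/m)^(m*t), PV):
  t = 1.0000: CF_t = 64.000000, DF = 0.975610, PV = 62.439024
  t = 2.0000: CF_t = 64.000000, DF = 0.951814, PV = 60.916121
  t = 3.0000: CF_t = 64.000000, DF = 0.928599, PV = 59.430362
  t = 4.0000: CF_t = 64.000000, DF = 0.905951, PV = 57.980841
  t = 5.0000: CF_t = 64.000000, DF = 0.883854, PV = 56.566674
  t = 6.0000: CF_t = 64.000000, DF = 0.862297, PV = 55.186999
  t = 7.0000: CF_t = 1064.000000, DF = 0.841265, PV = 895.106210
Price P = sum_t PV_t = 1247.626233

Answer: Price = 1247.6262


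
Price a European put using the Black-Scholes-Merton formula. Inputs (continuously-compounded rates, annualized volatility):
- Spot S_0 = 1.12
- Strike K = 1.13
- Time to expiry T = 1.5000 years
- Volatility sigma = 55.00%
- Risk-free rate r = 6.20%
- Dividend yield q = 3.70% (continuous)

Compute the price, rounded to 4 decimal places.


Answer: Price = 0.2608

Derivation:
d1 = (ln(S/K) + (r - q + 0.5*sigma^2) * T) / (sigma * sqrt(T)) = 0.37927907
d2 = d1 - sigma * sqrt(T) = -0.29433061
exp(-rT) = 0.91119350; exp(-qT) = 0.94601202
P = K * exp(-rT) * N(-d2) - S_0 * exp(-qT) * N(-d1)
N(-d1) = 0.35224032; N(-d2) = 0.61574736
P = 1.1300 * 0.91119350 * 0.61574736 - 1.1200 * 0.94601202 * 0.35224032 = 0.2608


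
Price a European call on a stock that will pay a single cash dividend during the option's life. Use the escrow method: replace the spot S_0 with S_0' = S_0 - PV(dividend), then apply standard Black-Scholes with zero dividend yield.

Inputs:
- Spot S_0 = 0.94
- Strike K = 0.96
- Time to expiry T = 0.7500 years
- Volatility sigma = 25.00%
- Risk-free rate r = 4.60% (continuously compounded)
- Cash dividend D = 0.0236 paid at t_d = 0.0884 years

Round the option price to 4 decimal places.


Answer: Price = 0.0741

Derivation:
PV(D) = D * exp(-r * t_d) = 0.0236 * 0.99594186 = 0.02350423
S_0' = S_0 - PV(D) = 0.9400 - 0.02350423 = 0.91649577
d1 = (ln(S_0'/K) + (r + sigma^2/2)*T) / (sigma*sqrt(T)) = 0.05340107
d2 = d1 - sigma*sqrt(T) = -0.16310529
exp(-rT) = 0.96608834
N(d1) = 0.52129382; N(d2) = 0.43521777
C = S_0' * N(d1) - K * exp(-rT) * N(d2) = 0.91649577 * 0.52129382 - 0.9600 * 0.96608834 * 0.43521777 = 0.0741


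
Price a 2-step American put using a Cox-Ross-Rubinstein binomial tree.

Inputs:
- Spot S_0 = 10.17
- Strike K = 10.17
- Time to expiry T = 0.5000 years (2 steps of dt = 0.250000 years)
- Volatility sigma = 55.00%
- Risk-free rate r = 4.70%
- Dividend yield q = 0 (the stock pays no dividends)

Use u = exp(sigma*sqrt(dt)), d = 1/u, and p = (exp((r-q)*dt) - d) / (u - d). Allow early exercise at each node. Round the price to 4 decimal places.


dt = T/N = 0.250000
u = exp(sigma*sqrt(dt)) = 1.316531; d = 1/u = 0.759572
p = (exp((r-q)*dt) - d) / (u - d) = 0.452901
Discount per step: exp(-r*dt) = 0.988319
Stock lattice S(k, i) with i counting down-moves:
  k=0: S(0,0) = 10.1700
  k=1: S(1,0) = 13.3891; S(1,1) = 7.7248
  k=2: S(2,0) = 17.6272; S(2,1) = 10.1700; S(2,2) = 5.8676
Terminal payoffs V(N, i) = max(K - S_T, 0):
  V(2,0) = 0.000000; V(2,1) = 0.000000; V(2,2) = 4.302420
Backward induction: V(k, i) = exp(-r*dt) * [p * V(k+1, i) + (1-p) * V(k+1, i+1)]; then take max(V_cont, immediate exercise) for American.
  V(1,0) = exp(-r*dt) * [p*0.000000 + (1-p)*0.000000] = 0.000000; exercise = 0.000000; V(1,0) = max -> 0.000000
  V(1,1) = exp(-r*dt) * [p*0.000000 + (1-p)*4.302420] = 2.326353; exercise = 2.445152; V(1,1) = max -> 2.445152
  V(0,0) = exp(-r*dt) * [p*0.000000 + (1-p)*2.445152] = 1.322113; exercise = 0.000000; V(0,0) = max -> 1.322113

Answer: Price = V(0,0) = 1.3221


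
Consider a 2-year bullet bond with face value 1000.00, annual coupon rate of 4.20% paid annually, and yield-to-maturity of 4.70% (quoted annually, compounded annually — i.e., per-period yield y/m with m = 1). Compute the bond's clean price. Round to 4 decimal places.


Coupon per period c = face * coupon_rate / m = 42.000000
Periods per year m = 1; per-period yield y/m = 0.047000
Number of cashflows N = 2
Cashflows (t years, CF_t, discount factor 1/(1+y/m)^(m*t), PV):
  t = 1.0000: CF_t = 42.000000, DF = 0.955110, PV = 40.114613
  t = 2.0000: CF_t = 1042.000000, DF = 0.912235, PV = 950.548664
Price P = sum_t PV_t = 990.663277

Answer: Price = 990.6633


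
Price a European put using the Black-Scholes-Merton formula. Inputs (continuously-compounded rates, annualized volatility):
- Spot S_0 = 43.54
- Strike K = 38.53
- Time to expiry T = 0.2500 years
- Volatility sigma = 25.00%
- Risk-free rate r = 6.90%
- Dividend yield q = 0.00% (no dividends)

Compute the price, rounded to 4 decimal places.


Answer: Price = 0.3370

Derivation:
d1 = (ln(S/K) + (r - q + 0.5*sigma^2) * T) / (sigma * sqrt(T)) = 1.17844318
d2 = d1 - sigma * sqrt(T) = 1.05344318
exp(-rT) = 0.98289793; exp(-qT) = 1.00000000
P = K * exp(-rT) * N(-d2) - S_0 * exp(-qT) * N(-d1)
N(-d1) = 0.11930999; N(-d2) = 0.14606896
P = 38.5300 * 0.98289793 * 0.14606896 - 43.5400 * 1.00000000 * 0.11930999 = 0.3370


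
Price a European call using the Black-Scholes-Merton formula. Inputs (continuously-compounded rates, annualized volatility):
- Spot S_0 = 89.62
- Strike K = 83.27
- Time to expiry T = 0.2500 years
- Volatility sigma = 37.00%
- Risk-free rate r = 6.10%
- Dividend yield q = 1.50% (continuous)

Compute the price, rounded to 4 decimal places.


Answer: Price = 10.6018

Derivation:
d1 = (ln(S/K) + (r - q + 0.5*sigma^2) * T) / (sigma * sqrt(T)) = 0.55190632
d2 = d1 - sigma * sqrt(T) = 0.36690632
exp(-rT) = 0.98486569; exp(-qT) = 0.99625702
C = S_0 * exp(-qT) * N(d1) - K * exp(-rT) * N(d2)
N(d1) = 0.70949373; N(d2) = 0.64315555
C = 89.6200 * 0.99625702 * 0.70949373 - 83.2700 * 0.98486569 * 0.64315555 = 10.6018


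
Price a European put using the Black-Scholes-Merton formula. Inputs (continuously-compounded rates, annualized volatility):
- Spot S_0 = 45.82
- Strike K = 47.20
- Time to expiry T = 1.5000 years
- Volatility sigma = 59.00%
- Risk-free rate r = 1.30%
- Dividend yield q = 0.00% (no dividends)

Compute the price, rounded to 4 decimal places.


d1 = (ln(S/K) + (r - q + 0.5*sigma^2) * T) / (sigma * sqrt(T)) = 0.34722110
d2 = d1 - sigma * sqrt(T) = -0.37537837
exp(-rT) = 0.98068890; exp(-qT) = 1.00000000
P = K * exp(-rT) * N(-d2) - S_0 * exp(-qT) * N(-d1)
N(-d1) = 0.36421261; N(-d2) = 0.64631046
P = 47.2000 * 0.98068890 * 0.64631046 - 45.8200 * 1.00000000 * 0.36421261 = 13.2285

Answer: Price = 13.2285


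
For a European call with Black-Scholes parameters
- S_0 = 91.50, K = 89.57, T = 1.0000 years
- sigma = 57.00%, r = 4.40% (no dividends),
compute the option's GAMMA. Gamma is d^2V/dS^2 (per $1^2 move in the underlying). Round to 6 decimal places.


Answer: Gamma = 0.007062

Derivation:
d1 = 0.3995939119; d2 = -0.1704060881
phi(d1) = 0.3683299348; exp(-qT) = 1.0000000000; exp(-rT) = 0.9569539575
Gamma = exp(-qT) * phi(d1) / (S * sigma * sqrt(T)) = 1.0000000000 * 0.3683299348 / (91.5000 * 0.5700 * 1.0000000000) = 0.007062


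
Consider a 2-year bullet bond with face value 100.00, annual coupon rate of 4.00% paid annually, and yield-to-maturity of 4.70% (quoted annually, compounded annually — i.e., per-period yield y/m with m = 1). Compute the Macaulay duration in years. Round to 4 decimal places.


Coupon per period c = face * coupon_rate / m = 4.000000
Periods per year m = 1; per-period yield y/m = 0.047000
Number of cashflows N = 2
Cashflows (t years, CF_t, discount factor 1/(1+y/m)^(m*t), PV):
  t = 1.0000: CF_t = 4.000000, DF = 0.955110, PV = 3.820439
  t = 2.0000: CF_t = 104.000000, DF = 0.912235, PV = 94.872419
Price P = sum_t PV_t = 98.692859
Macaulay numerator sum_t t * PV_t:
  t * PV_t at t = 1.0000: 3.820439
  t * PV_t at t = 2.0000: 189.744839
Macaulay duration D = (sum_t t * PV_t) / P = 193.565278 / 98.692859 = 1.961290

Answer: Macaulay duration = 1.9613 years


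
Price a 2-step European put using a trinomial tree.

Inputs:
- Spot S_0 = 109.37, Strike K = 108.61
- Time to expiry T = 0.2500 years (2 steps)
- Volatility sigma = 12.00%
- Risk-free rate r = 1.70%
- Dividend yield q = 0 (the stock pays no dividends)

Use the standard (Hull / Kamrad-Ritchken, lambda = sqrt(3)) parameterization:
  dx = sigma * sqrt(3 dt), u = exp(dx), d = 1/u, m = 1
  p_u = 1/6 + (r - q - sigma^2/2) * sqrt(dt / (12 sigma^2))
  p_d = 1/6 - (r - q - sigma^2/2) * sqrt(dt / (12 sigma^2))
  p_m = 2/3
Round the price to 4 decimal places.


Answer: Price = V(0,0) = 1.8233

Derivation:
dt = T/N = 0.125000; dx = sigma*sqrt(3*dt) = 0.073485
u = exp(dx) = 1.076252; d = 1/u = 0.929150
p_u = 0.175002, p_m = 0.666667, p_d = 0.158332
Discount per step: exp(-r*dt) = 0.997877
Stock lattice S(k, j) with j the centered position index:
  k=0: S(0,+0) = 109.3700
  k=1: S(1,-1) = 101.6212; S(1,+0) = 109.3700; S(1,+1) = 117.7097
  k=2: S(2,-2) = 94.4214; S(2,-1) = 101.6212; S(2,+0) = 109.3700; S(2,+1) = 117.7097; S(2,+2) = 126.6853
Terminal payoffs V(N, j) = max(K - S_T, 0):
  V(2,-2) = 14.188647; V(2,-1) = 6.988824; V(2,+0) = 0.000000; V(2,+1) = 0.000000; V(2,+2) = 0.000000
Backward induction: V(k, j) = exp(-r*dt) * [p_u * V(k+1, j+1) + p_m * V(k+1, j) + p_d * V(k+1, j-1)]
  V(1,-1) = exp(-r*dt) * [p_u*0.000000 + p_m*6.988824 + p_d*14.188647] = 6.891068
  V(1,+0) = exp(-r*dt) * [p_u*0.000000 + p_m*0.000000 + p_d*6.988824] = 1.104203
  V(1,+1) = exp(-r*dt) * [p_u*0.000000 + p_m*0.000000 + p_d*0.000000] = 0.000000
  V(0,+0) = exp(-r*dt) * [p_u*0.000000 + p_m*1.104203 + p_d*6.891068] = 1.823330


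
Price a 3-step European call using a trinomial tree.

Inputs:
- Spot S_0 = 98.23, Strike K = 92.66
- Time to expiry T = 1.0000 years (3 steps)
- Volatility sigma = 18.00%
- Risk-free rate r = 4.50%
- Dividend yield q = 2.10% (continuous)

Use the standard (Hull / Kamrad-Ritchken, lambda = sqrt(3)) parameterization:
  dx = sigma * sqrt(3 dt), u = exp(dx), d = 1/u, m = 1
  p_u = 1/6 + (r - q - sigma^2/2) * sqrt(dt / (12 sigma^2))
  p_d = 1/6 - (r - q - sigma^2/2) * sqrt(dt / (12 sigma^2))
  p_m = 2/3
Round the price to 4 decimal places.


Answer: Price = V(0,0) = 11.2062

Derivation:
dt = T/N = 0.333333; dx = sigma*sqrt(3*dt) = 0.180000
u = exp(dx) = 1.197217; d = 1/u = 0.835270
p_u = 0.173889, p_m = 0.666667, p_d = 0.159444
Discount per step: exp(-r*dt) = 0.985112
Stock lattice S(k, j) with j the centered position index:
  k=0: S(0,+0) = 98.2300
  k=1: S(1,-1) = 82.0486; S(1,+0) = 98.2300; S(1,+1) = 117.6027
  k=2: S(2,-2) = 68.5327; S(2,-1) = 82.0486; S(2,+0) = 98.2300; S(2,+1) = 117.6027; S(2,+2) = 140.7959
  k=3: S(3,-3) = 57.2434; S(3,-2) = 68.5327; S(3,-1) = 82.0486; S(3,+0) = 98.2300; S(3,+1) = 117.6027; S(3,+2) = 140.7959; S(3,+3) = 168.5634
Terminal payoffs V(N, j) = max(S_T - K, 0):
  V(3,-3) = 0.000000; V(3,-2) = 0.000000; V(3,-1) = 0.000000; V(3,+0) = 5.570000; V(3,+1) = 24.942662; V(3,+2) = 48.135948; V(3,+3) = 75.903354
Backward induction: V(k, j) = exp(-r*dt) * [p_u * V(k+1, j+1) + p_m * V(k+1, j) + p_d * V(k+1, j-1)]
  V(2,-2) = exp(-r*dt) * [p_u*0.000000 + p_m*0.000000 + p_d*0.000000] = 0.000000
  V(2,-1) = exp(-r*dt) * [p_u*5.570000 + p_m*0.000000 + p_d*0.000000] = 0.954141
  V(2,+0) = exp(-r*dt) * [p_u*24.942662 + p_m*5.570000 + p_d*0.000000] = 7.930727
  V(2,+1) = exp(-r*dt) * [p_u*48.135948 + p_m*24.942662 + p_d*5.570000] = 25.501448
  V(2,+2) = exp(-r*dt) * [p_u*75.903354 + p_m*48.135948 + p_d*24.942662] = 48.532871
  V(1,-1) = exp(-r*dt) * [p_u*7.930727 + p_m*0.954141 + p_d*0.000000] = 1.985158
  V(1,+0) = exp(-r*dt) * [p_u*25.501448 + p_m*7.930727 + p_d*0.954141] = 9.726702
  V(1,+1) = exp(-r*dt) * [p_u*48.532871 + p_m*25.501448 + p_d*7.930727] = 26.307220
  V(0,+0) = exp(-r*dt) * [p_u*26.307220 + p_m*9.726702 + p_d*1.985158] = 11.206164


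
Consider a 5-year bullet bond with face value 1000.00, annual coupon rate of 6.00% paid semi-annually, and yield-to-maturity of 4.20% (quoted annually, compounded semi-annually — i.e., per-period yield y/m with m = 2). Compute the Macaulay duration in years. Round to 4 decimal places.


Answer: Macaulay duration = 4.4205 years

Derivation:
Coupon per period c = face * coupon_rate / m = 30.000000
Periods per year m = 2; per-period yield y/m = 0.021000
Number of cashflows N = 10
Cashflows (t years, CF_t, discount factor 1/(1+y/m)^(m*t), PV):
  t = 0.5000: CF_t = 30.000000, DF = 0.979432, PV = 29.382958
  t = 1.0000: CF_t = 30.000000, DF = 0.959287, PV = 28.778607
  t = 1.5000: CF_t = 30.000000, DF = 0.939556, PV = 28.186687
  t = 2.0000: CF_t = 30.000000, DF = 0.920231, PV = 27.606941
  t = 2.5000: CF_t = 30.000000, DF = 0.901304, PV = 27.039119
  t = 3.0000: CF_t = 30.000000, DF = 0.882766, PV = 26.482977
  t = 3.5000: CF_t = 30.000000, DF = 0.864609, PV = 25.938273
  t = 4.0000: CF_t = 30.000000, DF = 0.846826, PV = 25.404773
  t = 4.5000: CF_t = 30.000000, DF = 0.829408, PV = 24.882246
  t = 5.0000: CF_t = 1030.000000, DF = 0.812349, PV = 836.719333
Price P = sum_t PV_t = 1080.421914
Macaulay numerator sum_t t * PV_t:
  t * PV_t at t = 0.5000: 14.691479
  t * PV_t at t = 1.0000: 28.778607
  t * PV_t at t = 1.5000: 42.280030
  t * PV_t at t = 2.0000: 55.213882
  t * PV_t at t = 2.5000: 67.597799
  t * PV_t at t = 3.0000: 79.448931
  t * PV_t at t = 3.5000: 90.783956
  t * PV_t at t = 4.0000: 101.619092
  t * PV_t at t = 4.5000: 111.970106
  t * PV_t at t = 5.0000: 4183.596665
Macaulay duration D = (sum_t t * PV_t) / P = 4775.980547 / 1080.421914 = 4.420477


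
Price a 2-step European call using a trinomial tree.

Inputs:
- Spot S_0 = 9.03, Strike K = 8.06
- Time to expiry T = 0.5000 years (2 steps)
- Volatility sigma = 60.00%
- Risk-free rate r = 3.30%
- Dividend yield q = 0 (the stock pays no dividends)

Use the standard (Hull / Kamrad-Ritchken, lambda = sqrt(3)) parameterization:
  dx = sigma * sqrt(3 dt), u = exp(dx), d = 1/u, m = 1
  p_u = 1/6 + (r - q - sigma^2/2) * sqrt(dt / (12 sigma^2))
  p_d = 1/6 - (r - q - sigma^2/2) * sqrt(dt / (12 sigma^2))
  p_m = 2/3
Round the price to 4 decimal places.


dt = T/N = 0.250000; dx = sigma*sqrt(3*dt) = 0.519615
u = exp(dx) = 1.681381; d = 1/u = 0.594749
p_u = 0.131304, p_m = 0.666667, p_d = 0.202029
Discount per step: exp(-r*dt) = 0.991784
Stock lattice S(k, j) with j the centered position index:
  k=0: S(0,+0) = 9.0300
  k=1: S(1,-1) = 5.3706; S(1,+0) = 9.0300; S(1,+1) = 15.1829
  k=2: S(2,-2) = 3.1942; S(2,-1) = 5.3706; S(2,+0) = 9.0300; S(2,+1) = 15.1829; S(2,+2) = 25.5282
Terminal payoffs V(N, j) = max(S_T - K, 0):
  V(2,-2) = 0.000000; V(2,-1) = 0.000000; V(2,+0) = 0.970000; V(2,+1) = 7.122867; V(2,+2) = 17.468178
Backward induction: V(k, j) = exp(-r*dt) * [p_u * V(k+1, j+1) + p_m * V(k+1, j) + p_d * V(k+1, j-1)]
  V(1,-1) = exp(-r*dt) * [p_u*0.970000 + p_m*0.000000 + p_d*0.000000] = 0.126318
  V(1,+0) = exp(-r*dt) * [p_u*7.122867 + p_m*0.970000 + p_d*0.000000] = 1.568930
  V(1,+1) = exp(-r*dt) * [p_u*17.468178 + p_m*7.122867 + p_d*0.970000] = 7.178718
  V(0,+0) = exp(-r*dt) * [p_u*7.178718 + p_m*1.568930 + p_d*0.126318] = 1.997520

Answer: Price = V(0,0) = 1.9975


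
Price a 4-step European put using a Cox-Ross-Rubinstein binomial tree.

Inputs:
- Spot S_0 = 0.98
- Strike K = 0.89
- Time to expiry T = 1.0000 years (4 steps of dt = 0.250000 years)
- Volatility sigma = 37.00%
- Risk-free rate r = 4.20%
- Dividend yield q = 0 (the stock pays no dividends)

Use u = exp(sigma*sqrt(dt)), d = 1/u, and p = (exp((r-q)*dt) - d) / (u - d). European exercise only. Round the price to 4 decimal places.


Answer: Price = V(0,0) = 0.0838

Derivation:
dt = T/N = 0.250000
u = exp(sigma*sqrt(dt)) = 1.203218; d = 1/u = 0.831104
p = (exp((r-q)*dt) - d) / (u - d) = 0.482247
Discount per step: exp(-r*dt) = 0.989555
Stock lattice S(k, i) with i counting down-moves:
  k=0: S(0,0) = 0.9800
  k=1: S(1,0) = 1.1792; S(1,1) = 0.8145
  k=2: S(2,0) = 1.4188; S(2,1) = 0.9800; S(2,2) = 0.6769
  k=3: S(3,0) = 1.7071; S(3,1) = 1.1792; S(3,2) = 0.8145; S(3,3) = 0.5626
  k=4: S(4,0) = 2.0540; S(4,1) = 1.4188; S(4,2) = 0.9800; S(4,3) = 0.6769; S(4,4) = 0.4676
Terminal payoffs V(N, i) = max(K - S_T, 0):
  V(4,0) = 0.000000; V(4,1) = 0.000000; V(4,2) = 0.000000; V(4,3) = 0.213080; V(4,4) = 0.422428
Backward induction: V(k, i) = exp(-r*dt) * [p * V(k+1, i) + (1-p) * V(k+1, i+1)].
  V(3,0) = exp(-r*dt) * [p*0.000000 + (1-p)*0.000000] = 0.000000
  V(3,1) = exp(-r*dt) * [p*0.000000 + (1-p)*0.000000] = 0.000000
  V(3,2) = exp(-r*dt) * [p*0.000000 + (1-p)*0.213080] = 0.109171
  V(3,3) = exp(-r*dt) * [p*0.213080 + (1-p)*0.422428] = 0.318113
  V(2,0) = exp(-r*dt) * [p*0.000000 + (1-p)*0.000000] = 0.000000
  V(2,1) = exp(-r*dt) * [p*0.000000 + (1-p)*0.109171] = 0.055933
  V(2,2) = exp(-r*dt) * [p*0.109171 + (1-p)*0.318113] = 0.215081
  V(1,0) = exp(-r*dt) * [p*0.000000 + (1-p)*0.055933] = 0.028657
  V(1,1) = exp(-r*dt) * [p*0.055933 + (1-p)*0.215081] = 0.136887
  V(0,0) = exp(-r*dt) * [p*0.028657 + (1-p)*0.136887] = 0.083809


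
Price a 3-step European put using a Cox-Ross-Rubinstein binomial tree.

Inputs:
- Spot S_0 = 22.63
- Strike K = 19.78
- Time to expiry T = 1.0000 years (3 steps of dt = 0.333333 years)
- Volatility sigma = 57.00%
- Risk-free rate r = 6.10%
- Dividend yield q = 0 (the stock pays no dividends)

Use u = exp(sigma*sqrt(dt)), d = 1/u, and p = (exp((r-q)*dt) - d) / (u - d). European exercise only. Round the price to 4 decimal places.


Answer: Price = V(0,0) = 3.1298

Derivation:
dt = T/N = 0.333333
u = exp(sigma*sqrt(dt)) = 1.389702; d = 1/u = 0.719579
p = (exp((r-q)*dt) - d) / (u - d) = 0.449115
Discount per step: exp(-r*dt) = 0.979872
Stock lattice S(k, i) with i counting down-moves:
  k=0: S(0,0) = 22.6300
  k=1: S(1,0) = 31.4490; S(1,1) = 16.2841
  k=2: S(2,0) = 43.7047; S(2,1) = 22.6300; S(2,2) = 11.7177
  k=3: S(3,0) = 60.7365; S(3,1) = 31.4490; S(3,2) = 16.2841; S(3,3) = 8.4318
Terminal payoffs V(N, i) = max(K - S_T, 0):
  V(3,0) = 0.000000; V(3,1) = 0.000000; V(3,2) = 3.495939; V(3,3) = 11.348223
Backward induction: V(k, i) = exp(-r*dt) * [p * V(k+1, i) + (1-p) * V(k+1, i+1)].
  V(2,0) = exp(-r*dt) * [p*0.000000 + (1-p)*0.000000] = 0.000000
  V(2,1) = exp(-r*dt) * [p*0.000000 + (1-p)*3.495939] = 1.887095
  V(2,2) = exp(-r*dt) * [p*3.495939 + (1-p)*11.348223] = 7.664208
  V(1,0) = exp(-r*dt) * [p*0.000000 + (1-p)*1.887095] = 1.018647
  V(1,1) = exp(-r*dt) * [p*1.887095 + (1-p)*7.664208] = 4.967576
  V(0,0) = exp(-r*dt) * [p*1.018647 + (1-p)*4.967576] = 3.129762


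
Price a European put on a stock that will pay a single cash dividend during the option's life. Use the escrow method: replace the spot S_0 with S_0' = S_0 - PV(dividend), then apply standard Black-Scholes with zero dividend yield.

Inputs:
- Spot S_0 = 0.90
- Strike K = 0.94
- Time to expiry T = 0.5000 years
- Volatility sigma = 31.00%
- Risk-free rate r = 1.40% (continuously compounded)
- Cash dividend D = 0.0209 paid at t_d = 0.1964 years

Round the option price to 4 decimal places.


PV(D) = D * exp(-r * t_d) = 0.0209 * 0.99725418 = 0.02084261
S_0' = S_0 - PV(D) = 0.9000 - 0.02084261 = 0.87915739
d1 = (ln(S_0'/K) + (r + sigma^2/2)*T) / (sigma*sqrt(T)) = -0.16373373
d2 = d1 - sigma*sqrt(T) = -0.38293683
exp(-rT) = 0.99302444
N(-d1) = 0.56502962; N(-d2) = 0.64911670
P = K * exp(-rT) * N(-d2) - S_0' * N(-d1) = 0.9400 * 0.99302444 * 0.64911670 - 0.87915739 * 0.56502962 = 0.1092

Answer: Price = 0.1092


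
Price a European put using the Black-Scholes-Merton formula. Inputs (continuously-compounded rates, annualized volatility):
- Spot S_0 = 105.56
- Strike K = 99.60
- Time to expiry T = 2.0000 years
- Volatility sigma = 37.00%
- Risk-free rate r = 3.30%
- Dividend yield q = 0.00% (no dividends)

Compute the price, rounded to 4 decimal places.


d1 = (ln(S/K) + (r - q + 0.5*sigma^2) * T) / (sigma * sqrt(T)) = 0.49883010
d2 = d1 - sigma * sqrt(T) = -0.02442892
exp(-rT) = 0.93613086; exp(-qT) = 1.00000000
P = K * exp(-rT) * N(-d2) - S_0 * exp(-qT) * N(-d1)
N(-d1) = 0.30894954; N(-d2) = 0.50974476
P = 99.6000 * 0.93613086 * 0.50974476 - 105.5600 * 1.00000000 * 0.30894954 = 14.9152

Answer: Price = 14.9152


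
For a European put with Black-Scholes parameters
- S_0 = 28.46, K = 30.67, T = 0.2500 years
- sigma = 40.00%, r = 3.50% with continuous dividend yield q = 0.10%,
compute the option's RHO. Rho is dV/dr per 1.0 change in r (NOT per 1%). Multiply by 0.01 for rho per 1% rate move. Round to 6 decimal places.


d1 = -0.2314269273; d2 = -0.4314269273
phi(d1) = 0.3884006983; exp(-qT) = 0.9997500312; exp(-rT) = 0.9912881698
N(-d2) = 0.6669210129
Rho = -K*T*exp(-rT)*N(-d2) = -30.6700 * 0.2500 * 0.9912881698 * 0.6669210129 = -5.069068

Answer: Rho = -5.069068


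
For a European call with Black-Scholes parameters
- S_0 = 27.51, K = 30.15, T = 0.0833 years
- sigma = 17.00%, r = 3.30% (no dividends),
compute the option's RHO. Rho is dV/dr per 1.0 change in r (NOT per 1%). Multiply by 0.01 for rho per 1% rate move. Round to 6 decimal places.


d1 = -1.7870751081; d2 = -1.8361400651
phi(d1) = 0.0808017016; exp(-qT) = 1.0000000000; exp(-rT) = 0.9972548748
N(d2) = 0.0331684721
Rho = K*T*exp(-rT)*N(d2) = 30.1500 * 0.0833 * 0.9972548748 * 0.0331684721 = 0.083074

Answer: Rho = 0.083074


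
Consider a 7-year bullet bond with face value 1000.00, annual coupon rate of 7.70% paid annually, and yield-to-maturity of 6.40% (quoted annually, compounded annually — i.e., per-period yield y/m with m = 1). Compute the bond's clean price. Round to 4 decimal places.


Answer: Price = 1071.5504

Derivation:
Coupon per period c = face * coupon_rate / m = 77.000000
Periods per year m = 1; per-period yield y/m = 0.064000
Number of cashflows N = 7
Cashflows (t years, CF_t, discount factor 1/(1+y/m)^(m*t), PV):
  t = 1.0000: CF_t = 77.000000, DF = 0.939850, PV = 72.368421
  t = 2.0000: CF_t = 77.000000, DF = 0.883317, PV = 68.015433
  t = 3.0000: CF_t = 77.000000, DF = 0.830185, PV = 63.924279
  t = 4.0000: CF_t = 77.000000, DF = 0.780249, PV = 60.079210
  t = 5.0000: CF_t = 77.000000, DF = 0.733317, PV = 56.465423
  t = 6.0000: CF_t = 77.000000, DF = 0.689208, PV = 53.069007
  t = 7.0000: CF_t = 1077.000000, DF = 0.647752, PV = 697.628650
Price P = sum_t PV_t = 1071.550423


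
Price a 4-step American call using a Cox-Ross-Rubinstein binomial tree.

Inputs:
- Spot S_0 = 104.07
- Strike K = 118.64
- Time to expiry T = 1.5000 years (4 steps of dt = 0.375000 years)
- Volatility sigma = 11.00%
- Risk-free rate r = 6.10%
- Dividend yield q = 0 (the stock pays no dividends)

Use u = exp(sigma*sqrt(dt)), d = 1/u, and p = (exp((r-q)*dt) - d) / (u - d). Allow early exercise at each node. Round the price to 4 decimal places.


dt = T/N = 0.375000
u = exp(sigma*sqrt(dt)) = 1.069682; d = 1/u = 0.934858
p = (exp((r-q)*dt) - d) / (u - d) = 0.654787
Discount per step: exp(-r*dt) = 0.977385
Stock lattice S(k, i) with i counting down-moves:
  k=0: S(0,0) = 104.0700
  k=1: S(1,0) = 111.3218; S(1,1) = 97.2906
  k=2: S(2,0) = 119.0788; S(2,1) = 104.0700; S(2,2) = 90.9529
  k=3: S(3,0) = 127.3764; S(3,1) = 111.3218; S(3,2) = 97.2906; S(3,3) = 85.0280
  k=4: S(4,0) = 136.2522; S(4,1) = 119.0788; S(4,2) = 104.0700; S(4,3) = 90.9529; S(4,4) = 79.4891
Terminal payoffs V(N, i) = max(S_T - K, 0):
  V(4,0) = 17.612206; V(4,1) = 0.438827; V(4,2) = 0.000000; V(4,3) = 0.000000; V(4,4) = 0.000000
Backward induction: V(k, i) = exp(-r*dt) * [p * V(k+1, i) + (1-p) * V(k+1, i+1)]; then take max(V_cont, immediate exercise) for American.
  V(3,0) = exp(-r*dt) * [p*17.612206 + (1-p)*0.438827] = 11.419507; exercise = 8.736422; V(3,0) = max -> 11.419507
  V(3,1) = exp(-r*dt) * [p*0.438827 + (1-p)*0.000000] = 0.280840; exercise = 0.000000; V(3,1) = max -> 0.280840
  V(3,2) = exp(-r*dt) * [p*0.000000 + (1-p)*0.000000] = 0.000000; exercise = 0.000000; V(3,2) = max -> 0.000000
  V(3,3) = exp(-r*dt) * [p*0.000000 + (1-p)*0.000000] = 0.000000; exercise = 0.000000; V(3,3) = max -> 0.000000
  V(2,0) = exp(-r*dt) * [p*11.419507 + (1-p)*0.280840] = 7.403003; exercise = 0.438827; V(2,0) = max -> 7.403003
  V(2,1) = exp(-r*dt) * [p*0.280840 + (1-p)*0.000000] = 0.179732; exercise = 0.000000; V(2,1) = max -> 0.179732
  V(2,2) = exp(-r*dt) * [p*0.000000 + (1-p)*0.000000] = 0.000000; exercise = 0.000000; V(2,2) = max -> 0.000000
  V(1,0) = exp(-r*dt) * [p*7.403003 + (1-p)*0.179732] = 4.798410; exercise = 0.000000; V(1,0) = max -> 4.798410
  V(1,1) = exp(-r*dt) * [p*0.179732 + (1-p)*0.000000] = 0.115025; exercise = 0.000000; V(1,1) = max -> 0.115025
  V(0,0) = exp(-r*dt) * [p*4.798410 + (1-p)*0.115025] = 3.109692; exercise = 0.000000; V(0,0) = max -> 3.109692

Answer: Price = V(0,0) = 3.1097


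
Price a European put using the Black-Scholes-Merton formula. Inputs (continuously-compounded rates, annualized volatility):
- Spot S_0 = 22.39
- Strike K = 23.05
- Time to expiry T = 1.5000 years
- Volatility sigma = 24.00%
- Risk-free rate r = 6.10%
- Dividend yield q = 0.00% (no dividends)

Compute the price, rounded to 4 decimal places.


Answer: Price = 1.9158

Derivation:
d1 = (ln(S/K) + (r - q + 0.5*sigma^2) * T) / (sigma * sqrt(T)) = 0.35942404
d2 = d1 - sigma * sqrt(T) = 0.06548528
exp(-rT) = 0.91256132; exp(-qT) = 1.00000000
P = K * exp(-rT) * N(-d2) - S_0 * exp(-qT) * N(-d1)
N(-d1) = 0.35963895; N(-d2) = 0.47389381
P = 23.0500 * 0.91256132 * 0.47389381 - 22.3900 * 1.00000000 * 0.35963895 = 1.9158


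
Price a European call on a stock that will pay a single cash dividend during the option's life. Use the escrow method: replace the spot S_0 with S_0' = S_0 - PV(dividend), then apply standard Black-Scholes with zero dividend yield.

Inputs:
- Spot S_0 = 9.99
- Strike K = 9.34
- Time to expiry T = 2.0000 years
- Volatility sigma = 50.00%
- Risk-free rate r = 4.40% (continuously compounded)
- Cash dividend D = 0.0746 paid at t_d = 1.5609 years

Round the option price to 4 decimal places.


PV(D) = D * exp(-r * t_d) = 0.0746 * 0.93362577 = 0.06964848
S_0' = S_0 - PV(D) = 9.9900 - 0.06964848 = 9.92035152
d1 = (ln(S_0'/K) + (r + sigma^2/2)*T) / (sigma*sqrt(T)) = 0.56325595
d2 = d1 - sigma*sqrt(T) = -0.14385083
exp(-rT) = 0.91576088
N(d1) = 0.71336970; N(d2) = 0.44280913
C = S_0' * N(d1) - K * exp(-rT) * N(d2) = 9.92035152 * 0.71336970 - 9.3400 * 0.91576088 * 0.44280913 = 3.2894

Answer: Price = 3.2894


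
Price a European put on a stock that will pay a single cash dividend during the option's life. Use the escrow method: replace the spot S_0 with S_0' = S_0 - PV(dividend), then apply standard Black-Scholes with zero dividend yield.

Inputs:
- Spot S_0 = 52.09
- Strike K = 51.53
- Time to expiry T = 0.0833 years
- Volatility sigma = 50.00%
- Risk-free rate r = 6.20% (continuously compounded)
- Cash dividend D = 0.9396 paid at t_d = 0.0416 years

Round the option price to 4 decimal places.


Answer: Price = 3.0018

Derivation:
PV(D) = D * exp(-r * t_d) = 0.9396 * 0.99742412 = 0.93717971
S_0' = S_0 - PV(D) = 52.0900 - 0.93717971 = 51.15282029
d1 = (ln(S_0'/K) + (r + sigma^2/2)*T) / (sigma*sqrt(T)) = 0.05703444
d2 = d1 - sigma*sqrt(T) = -0.08727425
exp(-rT) = 0.99484871
N(-d1) = 0.47725888; N(-d2) = 0.53477324
P = K * exp(-rT) * N(-d2) - S_0' * N(-d1) = 51.5300 * 0.99484871 * 0.53477324 - 51.15282029 * 0.47725888 = 3.0018


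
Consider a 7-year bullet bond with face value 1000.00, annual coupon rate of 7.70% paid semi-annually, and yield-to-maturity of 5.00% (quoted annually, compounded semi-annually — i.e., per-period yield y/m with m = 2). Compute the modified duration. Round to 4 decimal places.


Answer: Modified duration = 5.5207

Derivation:
Coupon per period c = face * coupon_rate / m = 38.500000
Periods per year m = 2; per-period yield y/m = 0.025000
Number of cashflows N = 14
Cashflows (t years, CF_t, discount factor 1/(1+y/m)^(m*t), PV):
  t = 0.5000: CF_t = 38.500000, DF = 0.975610, PV = 37.560976
  t = 1.0000: CF_t = 38.500000, DF = 0.951814, PV = 36.644854
  t = 1.5000: CF_t = 38.500000, DF = 0.928599, PV = 35.751077
  t = 2.0000: CF_t = 38.500000, DF = 0.905951, PV = 34.879100
  t = 2.5000: CF_t = 38.500000, DF = 0.883854, PV = 34.028390
  t = 3.0000: CF_t = 38.500000, DF = 0.862297, PV = 33.198429
  t = 3.5000: CF_t = 38.500000, DF = 0.841265, PV = 32.388712
  t = 4.0000: CF_t = 38.500000, DF = 0.820747, PV = 31.598743
  t = 4.5000: CF_t = 38.500000, DF = 0.800728, PV = 30.828042
  t = 5.0000: CF_t = 38.500000, DF = 0.781198, PV = 30.076138
  t = 5.5000: CF_t = 38.500000, DF = 0.762145, PV = 29.342574
  t = 6.0000: CF_t = 38.500000, DF = 0.743556, PV = 28.626902
  t = 6.5000: CF_t = 38.500000, DF = 0.725420, PV = 27.928684
  t = 7.0000: CF_t = 1038.500000, DF = 0.707727, PV = 734.974693
Price P = sum_t PV_t = 1157.827314
First compute Macaulay numerator sum_t t * PV_t:
  t * PV_t at t = 0.5000: 18.780488
  t * PV_t at t = 1.0000: 36.644854
  t * PV_t at t = 1.5000: 53.626616
  t * PV_t at t = 2.0000: 69.758200
  t * PV_t at t = 2.5000: 85.070975
  t * PV_t at t = 3.0000: 99.595288
  t * PV_t at t = 3.5000: 113.360490
  t * PV_t at t = 4.0000: 126.394972
  t * PV_t at t = 4.5000: 138.726189
  t * PV_t at t = 5.0000: 150.380692
  t * PV_t at t = 5.5000: 161.384158
  t * PV_t at t = 6.0000: 171.761409
  t * PV_t at t = 6.5000: 181.536449
  t * PV_t at t = 7.0000: 5144.822850
Macaulay duration D = 6551.843630 / 1157.827314 = 5.658740
Modified duration = D / (1 + y/m) = 5.658740 / (1 + 0.025000) = 5.520722


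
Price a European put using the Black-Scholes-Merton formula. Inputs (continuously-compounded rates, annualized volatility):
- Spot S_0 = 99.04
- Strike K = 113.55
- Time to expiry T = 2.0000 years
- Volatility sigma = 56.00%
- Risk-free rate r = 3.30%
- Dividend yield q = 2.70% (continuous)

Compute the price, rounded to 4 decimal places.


Answer: Price = 37.4014

Derivation:
d1 = (ln(S/K) + (r - q + 0.5*sigma^2) * T) / (sigma * sqrt(T)) = 0.23849770
d2 = d1 - sigma * sqrt(T) = -0.55346190
exp(-rT) = 0.93613086; exp(-qT) = 0.94743211
P = K * exp(-rT) * N(-d2) - S_0 * exp(-qT) * N(-d1)
N(-d1) = 0.40574755; N(-d2) = 0.71002642
P = 113.5500 * 0.93613086 * 0.71002642 - 99.0400 * 0.94743211 * 0.40574755 = 37.4014


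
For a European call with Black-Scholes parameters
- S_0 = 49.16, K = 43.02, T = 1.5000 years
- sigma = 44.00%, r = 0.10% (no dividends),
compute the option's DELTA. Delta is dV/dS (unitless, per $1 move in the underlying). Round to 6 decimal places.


d1 = 0.5198024343; d2 = -0.0190853091
phi(d1) = 0.3485283099; exp(-qT) = 1.0000000000; exp(-rT) = 0.9985011244
N(d1) = 0.6983993588
Delta = exp(-qT) * N(d1) = 1.0000000000 * 0.6983993588 = 0.698399

Answer: Delta = 0.698399


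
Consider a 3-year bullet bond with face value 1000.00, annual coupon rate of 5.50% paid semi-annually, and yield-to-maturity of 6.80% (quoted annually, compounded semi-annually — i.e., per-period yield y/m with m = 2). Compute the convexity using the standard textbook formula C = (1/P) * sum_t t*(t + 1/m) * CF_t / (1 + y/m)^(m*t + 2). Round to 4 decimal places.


Answer: Convexity = 8.9622

Derivation:
Coupon per period c = face * coupon_rate / m = 27.500000
Periods per year m = 2; per-period yield y/m = 0.034000
Number of cashflows N = 6
Cashflows (t years, CF_t, discount factor 1/(1+y/m)^(m*t), PV):
  t = 0.5000: CF_t = 27.500000, DF = 0.967118, PV = 26.595745
  t = 1.0000: CF_t = 27.500000, DF = 0.935317, PV = 25.721223
  t = 1.5000: CF_t = 27.500000, DF = 0.904562, PV = 24.875458
  t = 2.0000: CF_t = 27.500000, DF = 0.874818, PV = 24.057502
  t = 2.5000: CF_t = 27.500000, DF = 0.846052, PV = 23.266443
  t = 3.0000: CF_t = 1027.500000, DF = 0.818233, PV = 840.733975
Price P = sum_t PV_t = 965.250346
Convexity numerator sum_t t*(t + 1/m) * CF_t / (1+y/m)^(m*t + 2):
  t = 0.5000: term = 12.437729
  t = 1.0000: term = 36.086254
  t = 1.5000: term = 69.799330
  t = 2.0000: term = 112.506980
  t = 2.5000: term = 163.211286
  t = 3.0000: term = 8256.705977
Convexity = (1/P) * sum = 8650.747555 / 965.250346 = 8.962180


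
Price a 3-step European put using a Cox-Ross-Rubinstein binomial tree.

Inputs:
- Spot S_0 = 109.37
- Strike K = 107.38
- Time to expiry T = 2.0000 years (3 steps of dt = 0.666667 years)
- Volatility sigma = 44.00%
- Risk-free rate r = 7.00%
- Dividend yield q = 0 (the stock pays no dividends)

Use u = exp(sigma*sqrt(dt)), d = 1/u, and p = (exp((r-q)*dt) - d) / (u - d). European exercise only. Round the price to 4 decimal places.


dt = T/N = 0.666667
u = exp(sigma*sqrt(dt)) = 1.432267; d = 1/u = 0.698194
p = (exp((r-q)*dt) - d) / (u - d) = 0.476218
Discount per step: exp(-r*dt) = 0.954405
Stock lattice S(k, i) with i counting down-moves:
  k=0: S(0,0) = 109.3700
  k=1: S(1,0) = 156.6470; S(1,1) = 76.3615
  k=2: S(2,0) = 224.3604; S(2,1) = 109.3700; S(2,2) = 53.3151
  k=3: S(3,0) = 321.3440; S(3,1) = 156.6470; S(3,2) = 76.3615; S(3,3) = 37.2243
Terminal payoffs V(N, i) = max(K - S_T, 0):
  V(3,0) = 0.000000; V(3,1) = 0.000000; V(3,2) = 31.018539; V(3,3) = 70.155723
Backward induction: V(k, i) = exp(-r*dt) * [p * V(k+1, i) + (1-p) * V(k+1, i+1)].
  V(2,0) = exp(-r*dt) * [p*0.000000 + (1-p)*0.000000] = 0.000000
  V(2,1) = exp(-r*dt) * [p*0.000000 + (1-p)*31.018539] = 15.506180
  V(2,2) = exp(-r*dt) * [p*31.018539 + (1-p)*70.155723] = 49.168958
  V(1,0) = exp(-r*dt) * [p*0.000000 + (1-p)*15.506180] = 7.751546
  V(1,1) = exp(-r*dt) * [p*15.506180 + (1-p)*49.168958] = 31.627220
  V(0,0) = exp(-r*dt) * [p*7.751546 + (1-p)*31.627220] = 19.333577

Answer: Price = V(0,0) = 19.3336


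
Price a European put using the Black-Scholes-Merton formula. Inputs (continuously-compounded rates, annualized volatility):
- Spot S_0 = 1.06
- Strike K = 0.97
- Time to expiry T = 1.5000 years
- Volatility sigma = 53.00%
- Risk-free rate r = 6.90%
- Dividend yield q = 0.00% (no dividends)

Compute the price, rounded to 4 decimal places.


Answer: Price = 0.1638

Derivation:
d1 = (ln(S/K) + (r - q + 0.5*sigma^2) * T) / (sigma * sqrt(T)) = 0.62069626
d2 = d1 - sigma * sqrt(T) = -0.02841852
exp(-rT) = 0.90167602; exp(-qT) = 1.00000000
P = K * exp(-rT) * N(-d2) - S_0 * exp(-qT) * N(-d1)
N(-d1) = 0.26739975; N(-d2) = 0.51133583
P = 0.9700 * 0.90167602 * 0.51133583 - 1.0600 * 1.00000000 * 0.26739975 = 0.1638


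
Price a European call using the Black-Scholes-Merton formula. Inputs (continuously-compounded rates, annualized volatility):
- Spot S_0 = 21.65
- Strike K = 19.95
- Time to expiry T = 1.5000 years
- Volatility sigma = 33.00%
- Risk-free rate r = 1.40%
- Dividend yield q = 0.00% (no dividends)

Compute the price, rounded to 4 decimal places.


Answer: Price = 4.4597

Derivation:
d1 = (ln(S/K) + (r - q + 0.5*sigma^2) * T) / (sigma * sqrt(T)) = 0.45637535
d2 = d1 - sigma * sqrt(T) = 0.05220954
exp(-rT) = 0.97921896; exp(-qT) = 1.00000000
C = S_0 * exp(-qT) * N(d1) - K * exp(-rT) * N(d2)
N(d1) = 0.67593996; N(d2) = 0.52081913
C = 21.6500 * 1.00000000 * 0.67593996 - 19.9500 * 0.97921896 * 0.52081913 = 4.4597


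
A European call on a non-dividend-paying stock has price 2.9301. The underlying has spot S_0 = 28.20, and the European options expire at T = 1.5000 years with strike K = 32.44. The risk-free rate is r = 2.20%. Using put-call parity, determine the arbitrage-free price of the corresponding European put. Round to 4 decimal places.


Put-call parity: C - P = S_0 * exp(-qT) - K * exp(-rT).
S_0 * exp(-qT) = 28.2000 * 1.00000000 = 28.20000000
K * exp(-rT) = 32.4400 * 0.96753856 = 31.38695087
P = C - S*exp(-qT) + K*exp(-rT)
P = 2.9301 - 28.20000000 + 31.38695087 = 6.1171

Answer: Put price = 6.1171


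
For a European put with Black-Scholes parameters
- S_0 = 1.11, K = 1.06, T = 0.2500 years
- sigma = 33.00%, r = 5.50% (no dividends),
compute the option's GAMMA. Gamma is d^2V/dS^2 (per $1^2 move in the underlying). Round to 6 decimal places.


Answer: Gamma = 1.972736

Derivation:
d1 = 0.4451733770; d2 = 0.2801733770
phi(d1) = 0.3613066624; exp(-qT) = 1.0000000000; exp(-rT) = 0.9863440995
Gamma = exp(-qT) * phi(d1) / (S * sigma * sqrt(T)) = 1.0000000000 * 0.3613066624 / (1.1100 * 0.3300 * 0.5000000000) = 1.972736


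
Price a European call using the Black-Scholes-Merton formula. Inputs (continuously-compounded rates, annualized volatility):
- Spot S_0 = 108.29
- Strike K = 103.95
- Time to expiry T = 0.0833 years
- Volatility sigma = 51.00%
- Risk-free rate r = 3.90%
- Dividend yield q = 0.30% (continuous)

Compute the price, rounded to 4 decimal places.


d1 = (ln(S/K) + (r - q + 0.5*sigma^2) * T) / (sigma * sqrt(T)) = 0.37185239
d2 = d1 - sigma * sqrt(T) = 0.22465752
exp(-rT) = 0.99675657; exp(-qT) = 0.99975013
C = S_0 * exp(-qT) * N(d1) - K * exp(-rT) * N(d2)
N(d1) = 0.64499862; N(d2) = 0.58887714
C = 108.2900 * 0.99975013 * 0.64499862 - 103.9500 * 0.99675657 * 0.58887714 = 8.8142

Answer: Price = 8.8142


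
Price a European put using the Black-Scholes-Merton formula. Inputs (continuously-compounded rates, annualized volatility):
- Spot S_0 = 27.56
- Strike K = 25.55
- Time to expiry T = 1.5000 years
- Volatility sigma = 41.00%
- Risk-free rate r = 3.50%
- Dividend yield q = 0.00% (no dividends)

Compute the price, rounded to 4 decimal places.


Answer: Price = 3.6392

Derivation:
d1 = (ln(S/K) + (r - q + 0.5*sigma^2) * T) / (sigma * sqrt(T)) = 0.50643326
d2 = d1 - sigma * sqrt(T) = 0.00428786
exp(-rT) = 0.94885432; exp(-qT) = 1.00000000
P = K * exp(-rT) * N(-d2) - S_0 * exp(-qT) * N(-d1)
N(-d1) = 0.30627627; N(-d2) = 0.49828940
P = 25.5500 * 0.94885432 * 0.49828940 - 27.5600 * 1.00000000 * 0.30627627 = 3.6392


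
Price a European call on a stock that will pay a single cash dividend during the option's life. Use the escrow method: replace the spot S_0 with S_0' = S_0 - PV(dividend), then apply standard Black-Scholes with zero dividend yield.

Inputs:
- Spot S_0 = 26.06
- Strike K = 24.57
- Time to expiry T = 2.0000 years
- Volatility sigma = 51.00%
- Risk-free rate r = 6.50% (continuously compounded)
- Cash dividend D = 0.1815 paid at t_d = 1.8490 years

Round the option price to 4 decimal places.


PV(D) = D * exp(-r * t_d) = 0.1815 * 0.88675637 = 0.16094628
S_0' = S_0 - PV(D) = 26.0600 - 0.16094628 = 25.89905372
d1 = (ln(S_0'/K) + (r + sigma^2/2)*T) / (sigma*sqrt(T)) = 0.61390767
d2 = d1 - sigma*sqrt(T) = -0.10734124
exp(-rT) = 0.87809543
N(d1) = 0.73036183; N(d2) = 0.45725913
C = S_0' * N(d1) - K * exp(-rT) * N(d2) = 25.89905372 * 0.73036183 - 24.5700 * 0.87809543 * 0.45725913 = 9.0504

Answer: Price = 9.0504


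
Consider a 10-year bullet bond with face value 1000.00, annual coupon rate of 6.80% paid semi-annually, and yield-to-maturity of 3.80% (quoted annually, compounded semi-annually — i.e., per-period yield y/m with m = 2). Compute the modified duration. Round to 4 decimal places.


Coupon per period c = face * coupon_rate / m = 34.000000
Periods per year m = 2; per-period yield y/m = 0.019000
Number of cashflows N = 20
Cashflows (t years, CF_t, discount factor 1/(1+y/m)^(m*t), PV):
  t = 0.5000: CF_t = 34.000000, DF = 0.981354, PV = 33.366045
  t = 1.0000: CF_t = 34.000000, DF = 0.963056, PV = 32.743911
  t = 1.5000: CF_t = 34.000000, DF = 0.945099, PV = 32.133377
  t = 2.0000: CF_t = 34.000000, DF = 0.927477, PV = 31.534226
  t = 2.5000: CF_t = 34.000000, DF = 0.910184, PV = 30.946248
  t = 3.0000: CF_t = 34.000000, DF = 0.893213, PV = 30.369232
  t = 3.5000: CF_t = 34.000000, DF = 0.876558, PV = 29.802976
  t = 4.0000: CF_t = 34.000000, DF = 0.860214, PV = 29.247277
  t = 4.5000: CF_t = 34.000000, DF = 0.844175, PV = 28.701941
  t = 5.0000: CF_t = 34.000000, DF = 0.828434, PV = 28.166772
  t = 5.5000: CF_t = 34.000000, DF = 0.812988, PV = 27.641582
  t = 6.0000: CF_t = 34.000000, DF = 0.797829, PV = 27.126184
  t = 6.5000: CF_t = 34.000000, DF = 0.782953, PV = 26.620397
  t = 7.0000: CF_t = 34.000000, DF = 0.768354, PV = 26.124040
  t = 7.5000: CF_t = 34.000000, DF = 0.754028, PV = 25.636938
  t = 8.0000: CF_t = 34.000000, DF = 0.739968, PV = 25.158919
  t = 8.5000: CF_t = 34.000000, DF = 0.726171, PV = 24.689812
  t = 9.0000: CF_t = 34.000000, DF = 0.712631, PV = 24.229453
  t = 9.5000: CF_t = 34.000000, DF = 0.699343, PV = 23.777677
  t = 10.0000: CF_t = 1034.000000, DF = 0.686304, PV = 709.637992
Price P = sum_t PV_t = 1247.654999
First compute Macaulay numerator sum_t t * PV_t:
  t * PV_t at t = 0.5000: 16.683023
  t * PV_t at t = 1.0000: 32.743911
  t * PV_t at t = 1.5000: 48.200065
  t * PV_t at t = 2.0000: 63.068453
  t * PV_t at t = 2.5000: 77.365619
  t * PV_t at t = 3.0000: 91.107697
  t * PV_t at t = 3.5000: 104.310415
  t * PV_t at t = 4.0000: 116.989110
  t * PV_t at t = 4.5000: 129.158733
  t * PV_t at t = 5.0000: 140.833860
  t * PV_t at t = 5.5000: 152.028700
  t * PV_t at t = 6.0000: 162.757106
  t * PV_t at t = 6.5000: 173.032579
  t * PV_t at t = 7.0000: 182.868280
  t * PV_t at t = 7.5000: 192.277037
  t * PV_t at t = 8.0000: 201.271350
  t * PV_t at t = 8.5000: 209.863405
  t * PV_t at t = 9.0000: 218.065075
  t * PV_t at t = 9.5000: 225.887930
  t * PV_t at t = 10.0000: 7096.379925
Macaulay duration D = 9634.892272 / 1247.654999 = 7.722401
Modified duration = D / (1 + y/m) = 7.722401 / (1 + 0.019000) = 7.578411

Answer: Modified duration = 7.5784
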